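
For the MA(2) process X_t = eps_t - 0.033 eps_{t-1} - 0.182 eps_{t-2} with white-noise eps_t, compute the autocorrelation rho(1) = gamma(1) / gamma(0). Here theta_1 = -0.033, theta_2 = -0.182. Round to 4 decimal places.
\rho(1) = -0.0261

For an MA(q) process with theta_0 = 1, the autocovariance is
  gamma(k) = sigma^2 * sum_{i=0..q-k} theta_i * theta_{i+k},
and rho(k) = gamma(k) / gamma(0). Sigma^2 cancels.
  numerator   = (1)*(-0.033) + (-0.033)*(-0.182) = -0.026994.
  denominator = (1)^2 + (-0.033)^2 + (-0.182)^2 = 1.034213.
  rho(1) = -0.026994 / 1.034213 = -0.0261.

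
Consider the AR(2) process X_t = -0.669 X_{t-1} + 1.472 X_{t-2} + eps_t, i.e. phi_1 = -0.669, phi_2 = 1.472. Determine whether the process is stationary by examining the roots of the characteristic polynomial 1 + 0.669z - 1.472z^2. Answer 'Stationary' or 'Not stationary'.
\text{Not stationary}

The AR(p) characteristic polynomial is P(z) = 1 + 0.669z - 1.472z^2.
Stationarity requires all roots to lie outside the unit circle, i.e. |z| > 1 for every root.
Set 1 + (0.669) z + (-1.472) z^2 = 0, i.e. a z^2 + b z + c = 0 with a = -1.472, b = 0.669, c = 1.
Discriminant D = b^2 - 4ac = (0.669)^2 - 4*(-1.472)*1 = 0.447561 - (-5.888) = 6.335561.
D >= 0, so the roots are real: z = (-b +/- sqrt(D)) / (2a) = (-0.669 +/- 2.517054) / (-2.944).
  z_1 = (-0.669 + 2.517054) / (-2.944) = -0.6277,   |z_1| = 0.6277.
  z_2 = (-0.669 - 2.517054) / (-2.944) = 1.0822,   |z_2| = 1.0822.
Moduli of all roots: 0.6277, 1.0822.
All moduli strictly greater than 1? No.
Verdict: Not stationary.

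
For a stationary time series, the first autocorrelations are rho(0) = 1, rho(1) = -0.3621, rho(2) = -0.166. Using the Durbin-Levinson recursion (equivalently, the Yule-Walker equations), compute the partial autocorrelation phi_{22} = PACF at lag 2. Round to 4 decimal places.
\phi_{22} = -0.3420

The PACF at lag k is phi_{kk}, the last component of the solution
to the Yule-Walker system G_k phi = r_k where
  (G_k)_{ij} = rho(|i - j|), (r_k)_i = rho(i), i,j = 1..k.
Equivalently, Durbin-Levinson gives phi_{kk} iteratively:
  phi_{11} = rho(1)
  phi_{kk} = [rho(k) - sum_{j=1..k-1} phi_{k-1,j} rho(k-j)]
            / [1 - sum_{j=1..k-1} phi_{k-1,j} rho(j)],
  phi_{k,j} = phi_{k-1,j} - phi_{kk} phi_{k-1,k-j},  j = 1..k-1.
Step k = 1:
  phi_11 = rho(1) = -0.3621.
Step k = 2:
  phi_22 = [rho(2) - phi_11 rho(1)] / [1 - phi_11 rho(1)] = [-0.166 - (-0.3621)(-0.3621)] / [1 - (-0.3621)(-0.3621)]
         = -0.29711641 / 0.86888359 = -0.342.
Therefore phi_{22} = -0.3420.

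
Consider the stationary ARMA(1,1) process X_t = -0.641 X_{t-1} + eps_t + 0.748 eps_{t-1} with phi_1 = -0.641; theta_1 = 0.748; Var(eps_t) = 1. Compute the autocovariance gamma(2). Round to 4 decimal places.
\gamma(2) = -0.0606

Multiply the model equation by X_{t-k} and take expectations. With theta_0 = psi_0 = 1 and psi_j the MA(infinity) weights, this gives
  gamma(k) - sum_i phi_i gamma(k-i) = c_k,
  c_k = sigma^2 * sum_{j=k..q} theta_j psi_{j-k}   (c_k = 0 for k > q),
using gamma(-m) = gamma(m).
psi-weights needed (psi_j = theta_j + sum_i phi_i psi_{j-i}):
  psi_1 = theta_1 + phi_1 = 0.748 + (-0.641) = 0.107
Right-hand sides:
  c_0 = sigma^2 (1 + theta_1 psi_1) = 1 * (1 + (0.748)(0.107)) = 1 * 1.080036 = 1.080036
  c_1 = sigma^2 theta_1 = 1 * (0.748) = 0.748
  c_2 = 0
Equations for k = 0 and k = 1 (AR order 1):
  gamma(0) = phi_1 gamma(1) + c_0
  gamma(1) = phi_1 gamma(0) + c_1
Substituting the second into the first: gamma(0) (1 - phi_1^2) = c_0 + phi_1 c_1, so
  gamma(0) = (c_0 + phi_1 c_1) / (1 - phi_1^2) = (1.080036 + (-0.641)(0.748)) / (1 - (-0.641)^2) = 0.600568 / 0.589119 = 1.019434.
  gamma(1) = phi_1 gamma(0) + c_1 = (-0.641)(1.019434) + (0.748) = 0.094543.
For k = 2 (> q): gamma(2) = phi_1 gamma(1) = (-0.641)(0.094543) = -0.060602.
Therefore gamma(2) = -0.0606 (to 4 decimal places).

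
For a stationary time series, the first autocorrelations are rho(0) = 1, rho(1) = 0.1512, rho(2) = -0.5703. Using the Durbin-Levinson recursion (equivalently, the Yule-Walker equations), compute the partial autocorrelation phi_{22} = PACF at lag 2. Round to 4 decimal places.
\phi_{22} = -0.6070

The PACF at lag k is phi_{kk}, the last component of the solution
to the Yule-Walker system G_k phi = r_k where
  (G_k)_{ij} = rho(|i - j|), (r_k)_i = rho(i), i,j = 1..k.
Equivalently, Durbin-Levinson gives phi_{kk} iteratively:
  phi_{11} = rho(1)
  phi_{kk} = [rho(k) - sum_{j=1..k-1} phi_{k-1,j} rho(k-j)]
            / [1 - sum_{j=1..k-1} phi_{k-1,j} rho(j)],
  phi_{k,j} = phi_{k-1,j} - phi_{kk} phi_{k-1,k-j},  j = 1..k-1.
Step k = 1:
  phi_11 = rho(1) = 0.1512.
Step k = 2:
  phi_22 = [rho(2) - phi_11 rho(1)] / [1 - phi_11 rho(1)] = [-0.5703 - (0.1512)(0.1512)] / [1 - (0.1512)(0.1512)]
         = -0.59316144 / 0.97713856 = -0.607.
Therefore phi_{22} = -0.6070.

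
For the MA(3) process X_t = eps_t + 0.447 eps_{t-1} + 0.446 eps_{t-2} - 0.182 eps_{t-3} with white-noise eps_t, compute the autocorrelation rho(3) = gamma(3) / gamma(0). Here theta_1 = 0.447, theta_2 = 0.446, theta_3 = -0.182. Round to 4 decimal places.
\rho(3) = -0.1271

For an MA(q) process with theta_0 = 1, the autocovariance is
  gamma(k) = sigma^2 * sum_{i=0..q-k} theta_i * theta_{i+k},
and rho(k) = gamma(k) / gamma(0). Sigma^2 cancels.
  numerator   = (1)*(-0.182) = -0.182.
  denominator = (1)^2 + (0.447)^2 + (0.446)^2 + (-0.182)^2 = 1.431849.
  rho(3) = -0.182 / 1.431849 = -0.1271.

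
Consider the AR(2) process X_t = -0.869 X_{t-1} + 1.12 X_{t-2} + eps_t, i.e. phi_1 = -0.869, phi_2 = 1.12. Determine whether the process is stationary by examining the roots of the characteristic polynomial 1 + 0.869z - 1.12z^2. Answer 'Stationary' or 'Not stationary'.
\text{Not stationary}

The AR(p) characteristic polynomial is P(z) = 1 + 0.869z - 1.12z^2.
Stationarity requires all roots to lie outside the unit circle, i.e. |z| > 1 for every root.
Set 1 + (0.869) z + (-1.12) z^2 = 0, i.e. a z^2 + b z + c = 0 with a = -1.12, b = 0.869, c = 1.
Discriminant D = b^2 - 4ac = (0.869)^2 - 4*(-1.12)*1 = 0.755161 - (-4.48) = 5.235161.
D >= 0, so the roots are real: z = (-b +/- sqrt(D)) / (2a) = (-0.869 +/- 2.288047) / (-2.24).
  z_1 = (-0.869 + 2.288047) / (-2.24) = -0.6335,   |z_1| = 0.6335.
  z_2 = (-0.869 - 2.288047) / (-2.24) = 1.4094,   |z_2| = 1.4094.
Moduli of all roots: 0.6335, 1.4094.
All moduli strictly greater than 1? No.
Verdict: Not stationary.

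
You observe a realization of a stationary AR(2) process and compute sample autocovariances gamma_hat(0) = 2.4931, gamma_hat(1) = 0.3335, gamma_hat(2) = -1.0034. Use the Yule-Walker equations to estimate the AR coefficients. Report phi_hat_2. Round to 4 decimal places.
\hat\phi_{2} = -0.4280

The Yule-Walker equations for an AR(p) process read, in matrix form,
  Gamma_p phi = r_p,   with   (Gamma_p)_{ij} = gamma(|i - j|),
                       (r_p)_i = gamma(i),   i,j = 1..p.
Substitute the sample gammas (Toeplitz matrix and right-hand side of size 2):
  Gamma_p = [[2.4931, 0.3335], [0.3335, 2.4931]]
  r_p     = [0.3335, -1.0034]
Written out:
  2.4931 phi_1 + 0.3335 phi_2 = 0.3335
  0.3335 phi_1 + 2.4931 phi_2 = -1.0034
Solve by Cramer's rule:
  det = gamma(0)^2 - gamma(1)^2 = (2.4931)^2 - (0.3335)^2 = 6.21554761 - 0.11122225 = 6.10432536
  phi_hat_1 = [gamma(1) gamma(0) - gamma(1) gamma(2)] / det = [(0.3335)(2.4931) - (0.3335)(-1.0034)] / 6.10432536 = 1.16608275 / 6.10432536 = 0.191
  phi_hat_2 = [gamma(0) gamma(2) - gamma(1)^2] / det = [(2.4931)(-1.0034) - (0.3335)^2] / 6.10432536 = -2.61279879 / 6.10432536 = -0.428
So phi_hat = [0.1910, -0.4280].
Therefore phi_hat_2 = -0.4280.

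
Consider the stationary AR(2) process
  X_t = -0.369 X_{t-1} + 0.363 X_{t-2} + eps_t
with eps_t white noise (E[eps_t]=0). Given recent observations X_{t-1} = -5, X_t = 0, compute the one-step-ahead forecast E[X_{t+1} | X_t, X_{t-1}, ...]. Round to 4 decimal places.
E[X_{t+1} \mid \mathcal F_t] = -1.8150

For an AR(p) model X_t = c + sum_i phi_i X_{t-i} + eps_t, the
one-step-ahead conditional mean is
  E[X_{t+1} | X_t, ...] = c + sum_i phi_i X_{t+1-i}.
Substitute known values:
  E[X_{t+1} | ...] = (-0.369) * (0) + (0.363) * (-5)
                   = -1.8150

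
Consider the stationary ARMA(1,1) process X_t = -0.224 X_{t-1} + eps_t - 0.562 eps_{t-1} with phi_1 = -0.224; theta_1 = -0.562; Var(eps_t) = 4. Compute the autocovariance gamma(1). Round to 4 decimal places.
\gamma(1) = -3.7268

Multiply the model equation by X_{t-k} and take expectations. With theta_0 = psi_0 = 1 and psi_j the MA(infinity) weights, this gives
  gamma(k) - sum_i phi_i gamma(k-i) = c_k,
  c_k = sigma^2 * sum_{j=k..q} theta_j psi_{j-k}   (c_k = 0 for k > q),
using gamma(-m) = gamma(m).
psi-weights needed (psi_j = theta_j + sum_i phi_i psi_{j-i}):
  psi_1 = theta_1 + phi_1 = -0.562 + (-0.224) = -0.786
Right-hand sides:
  c_0 = sigma^2 (1 + theta_1 psi_1) = 4 * (1 + (-0.562)(-0.786)) = 4 * 1.441732 = 5.766928
  c_1 = sigma^2 theta_1 = 4 * (-0.562) = -2.248
  c_2 = 0
Equations for k = 0 and k = 1 (AR order 1):
  gamma(0) = phi_1 gamma(1) + c_0
  gamma(1) = phi_1 gamma(0) + c_1
Substituting the second into the first: gamma(0) (1 - phi_1^2) = c_0 + phi_1 c_1, so
  gamma(0) = (c_0 + phi_1 c_1) / (1 - phi_1^2) = (5.766928 + (-0.224)(-2.248)) / (1 - (-0.224)^2) = 6.27048 / 0.949824 = 6.601728.
  gamma(1) = phi_1 gamma(0) + c_1 = (-0.224)(6.601728) + (-2.248) = -3.726787.
Therefore gamma(1) = -3.7268 (to 4 decimal places).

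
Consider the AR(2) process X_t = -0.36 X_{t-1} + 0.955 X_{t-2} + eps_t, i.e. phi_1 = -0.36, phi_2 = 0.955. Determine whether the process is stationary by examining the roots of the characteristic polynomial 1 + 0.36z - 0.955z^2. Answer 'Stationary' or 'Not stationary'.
\text{Not stationary}

The AR(p) characteristic polynomial is P(z) = 1 + 0.36z - 0.955z^2.
Stationarity requires all roots to lie outside the unit circle, i.e. |z| > 1 for every root.
Set 1 + (0.36) z + (-0.955) z^2 = 0, i.e. a z^2 + b z + c = 0 with a = -0.955, b = 0.36, c = 1.
Discriminant D = b^2 - 4ac = (0.36)^2 - 4*(-0.955)*1 = 0.1296 - (-3.82) = 3.9496.
D >= 0, so the roots are real: z = (-b +/- sqrt(D)) / (2a) = (-0.36 +/- 1.98736) / (-1.91).
  z_1 = (-0.36 + 1.98736) / (-1.91) = -0.852,   |z_1| = 0.852.
  z_2 = (-0.36 - 1.98736) / (-1.91) = 1.229,   |z_2| = 1.229.
Moduli of all roots: 0.8520, 1.2290.
All moduli strictly greater than 1? No.
Verdict: Not stationary.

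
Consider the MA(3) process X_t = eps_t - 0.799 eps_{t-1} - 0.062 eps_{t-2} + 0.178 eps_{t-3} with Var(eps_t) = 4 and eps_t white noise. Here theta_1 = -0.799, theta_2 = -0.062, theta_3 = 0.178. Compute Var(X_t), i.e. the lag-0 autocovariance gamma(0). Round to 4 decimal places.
\gamma(0) = 6.6957

For an MA(q) process X_t = eps_t + sum_i theta_i eps_{t-i} with
Var(eps_t) = sigma^2, the variance is
  gamma(0) = sigma^2 * (1 + sum_i theta_i^2).
  sum_i theta_i^2 = (-0.799)^2 + (-0.062)^2 + (0.178)^2 = 0.638401 + 0.003844 + 0.031684 = 0.673929.
  gamma(0) = 4 * (1 + 0.673929) = 4 * 1.673929 = 6.695716, which rounds to 6.6957.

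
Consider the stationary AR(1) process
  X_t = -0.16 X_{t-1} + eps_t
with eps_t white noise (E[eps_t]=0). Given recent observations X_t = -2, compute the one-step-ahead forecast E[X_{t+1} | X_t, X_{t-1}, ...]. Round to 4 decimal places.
E[X_{t+1} \mid \mathcal F_t] = 0.3200

For an AR(p) model X_t = c + sum_i phi_i X_{t-i} + eps_t, the
one-step-ahead conditional mean is
  E[X_{t+1} | X_t, ...] = c + sum_i phi_i X_{t+1-i}.
Substitute known values:
  E[X_{t+1} | ...] = (-0.16) * (-2)
                   = 0.3200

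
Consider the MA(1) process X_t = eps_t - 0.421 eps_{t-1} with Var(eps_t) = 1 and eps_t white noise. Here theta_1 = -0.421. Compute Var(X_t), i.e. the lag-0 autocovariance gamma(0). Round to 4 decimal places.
\gamma(0) = 1.1772

For an MA(q) process X_t = eps_t + sum_i theta_i eps_{t-i} with
Var(eps_t) = sigma^2, the variance is
  gamma(0) = sigma^2 * (1 + sum_i theta_i^2).
  sum_i theta_i^2 = (-0.421)^2 = 0.177241.
  gamma(0) = 1 * (1 + 0.177241) = 1 * 1.177241 = 1.177241, which rounds to 1.1772.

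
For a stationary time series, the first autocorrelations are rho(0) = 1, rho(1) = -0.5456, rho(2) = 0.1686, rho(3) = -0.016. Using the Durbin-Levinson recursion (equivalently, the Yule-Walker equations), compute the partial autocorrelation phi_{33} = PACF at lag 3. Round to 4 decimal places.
\phi_{33} = -0.0109

The PACF at lag k is phi_{kk}, the last component of the solution
to the Yule-Walker system G_k phi = r_k where
  (G_k)_{ij} = rho(|i - j|), (r_k)_i = rho(i), i,j = 1..k.
Equivalently, Durbin-Levinson gives phi_{kk} iteratively:
  phi_{11} = rho(1)
  phi_{kk} = [rho(k) - sum_{j=1..k-1} phi_{k-1,j} rho(k-j)]
            / [1 - sum_{j=1..k-1} phi_{k-1,j} rho(j)],
  phi_{k,j} = phi_{k-1,j} - phi_{kk} phi_{k-1,k-j},  j = 1..k-1.
Step k = 1:
  phi_11 = rho(1) = -0.5456.
Step k = 2:
  phi_22 = [rho(2) - phi_11 rho(1)] / [1 - phi_11 rho(1)] = [0.1686 - (-0.5456)(-0.5456)] / [1 - (-0.5456)(-0.5456)]
         = -0.12907936 / 0.70232064 = -0.18379.
  Update: phi_21 = phi_11 - phi_22 phi_11 = -0.5456 - (-0.18379)(-0.5456) = -0.645876.
Step k = 3:
  phi_33 = [rho(3) - phi_21 rho(2) - phi_22 rho(1)] / [1 - phi_21 rho(1) - phi_22 rho(2)]
    numerator   = -0.016 - (-0.645876)(0.1686) - (-0.18379)(-0.5456) = -0.00738106
    denominator = 1 - (-0.645876)(-0.5456) - (-0.18379)(0.1686) = 0.67859717
  phi_33 = -0.00738106 / 0.67859717 = -0.0109.
Therefore phi_{33} = -0.0109.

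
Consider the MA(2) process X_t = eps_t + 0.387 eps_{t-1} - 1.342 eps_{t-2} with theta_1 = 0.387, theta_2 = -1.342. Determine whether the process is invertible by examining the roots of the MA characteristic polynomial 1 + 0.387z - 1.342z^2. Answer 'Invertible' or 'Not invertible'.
\text{Not invertible}

The MA(q) characteristic polynomial is P(z) = 1 + 0.387z - 1.342z^2.
Invertibility requires all roots to lie outside the unit circle, i.e. |z| > 1 for every root.
Set 1 + (0.387) z + (-1.342) z^2 = 0, i.e. a z^2 + b z + c = 0 with a = -1.342, b = 0.387, c = 1.
Discriminant D = b^2 - 4ac = (0.387)^2 - 4*(-1.342)*1 = 0.149769 - (-5.368) = 5.517769.
D >= 0, so the roots are real: z = (-b +/- sqrt(D)) / (2a) = (-0.387 +/- 2.348993) / (-2.684).
  z_1 = (-0.387 + 2.348993) / (-2.684) = -0.731,   |z_1| = 0.731.
  z_2 = (-0.387 - 2.348993) / (-2.684) = 1.0194,   |z_2| = 1.0194.
Moduli of all roots: 0.7310, 1.0194.
All moduli strictly greater than 1? No.
Verdict: Not invertible.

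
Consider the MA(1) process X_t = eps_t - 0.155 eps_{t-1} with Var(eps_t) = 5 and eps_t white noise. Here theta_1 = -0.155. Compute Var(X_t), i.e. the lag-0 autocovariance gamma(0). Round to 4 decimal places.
\gamma(0) = 5.1201

For an MA(q) process X_t = eps_t + sum_i theta_i eps_{t-i} with
Var(eps_t) = sigma^2, the variance is
  gamma(0) = sigma^2 * (1 + sum_i theta_i^2).
  sum_i theta_i^2 = (-0.155)^2 = 0.024025.
  gamma(0) = 5 * (1 + 0.024025) = 5 * 1.024025 = 5.120125, which rounds to 5.1201.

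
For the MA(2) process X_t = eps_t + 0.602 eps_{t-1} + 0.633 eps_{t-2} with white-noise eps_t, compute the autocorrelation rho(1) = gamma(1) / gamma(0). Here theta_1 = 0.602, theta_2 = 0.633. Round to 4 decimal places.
\rho(1) = 0.5576

For an MA(q) process with theta_0 = 1, the autocovariance is
  gamma(k) = sigma^2 * sum_{i=0..q-k} theta_i * theta_{i+k},
and rho(k) = gamma(k) / gamma(0). Sigma^2 cancels.
  numerator   = (1)*(0.602) + (0.602)*(0.633) = 0.983066.
  denominator = (1)^2 + (0.602)^2 + (0.633)^2 = 1.763093.
  rho(1) = 0.983066 / 1.763093 = 0.5576.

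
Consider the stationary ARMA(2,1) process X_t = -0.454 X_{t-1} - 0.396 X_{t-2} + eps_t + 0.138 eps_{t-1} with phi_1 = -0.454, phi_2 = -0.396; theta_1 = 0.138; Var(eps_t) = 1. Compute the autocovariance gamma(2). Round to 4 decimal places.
\gamma(2) = -0.3510

Multiply the model equation by X_{t-k} and take expectations. With theta_0 = psi_0 = 1 and psi_j the MA(infinity) weights, this gives
  gamma(k) - sum_i phi_i gamma(k-i) = c_k,
  c_k = sigma^2 * sum_{j=k..q} theta_j psi_{j-k}   (c_k = 0 for k > q),
using gamma(-m) = gamma(m).
psi-weights needed (psi_j = theta_j + sum_i phi_i psi_{j-i}):
  psi_1 = theta_1 + phi_1 = 0.138 + (-0.454) = -0.316
Right-hand sides:
  c_0 = sigma^2 (1 + theta_1 psi_1) = 1 * (1 + (0.138)(-0.316)) = 1 * 0.956392 = 0.956392
  c_1 = sigma^2 theta_1 = 1 * (0.138) = 0.138
  c_2 = 0
Equations for k = 0, 1, 2 (AR order 2, c_2 = 0):
  (E0) gamma(0) = phi_1 gamma(1) + phi_2 gamma(2) + c_0
  (E1) gamma(1) = phi_1 gamma(0) + phi_2 gamma(1) + c_1
  (E2) gamma(2) = phi_1 gamma(1) + phi_2 gamma(0)
From (E1): gamma(1) = A gamma(0) + B with
  A = phi_1 / (1 - phi_2) = -0.454 / 1.396 = -0.325215,   B = c_1 / (1 - phi_2) = 0.138 / 1.396 = 0.098854.
Insert (E2) into (E0): gamma(0) (1 - phi_2^2) = phi_1 (1 + phi_2) gamma(1) + c_0.
  phi_1 (1 + phi_2) = (-0.454)(0.604) = -0.274216,   1 - phi_2^2 = 0.843184.
Replace gamma(1) by A gamma(0) + B and collect gamma(0):
  gamma(0) [0.843184 - (-0.274216)(-0.325215)] = (-0.274216)(0.098854) + 0.956392
  gamma(0) * 0.754005 = 0.929285
  gamma(0) = 0.929285 / 0.754005 = 1.232465.
  gamma(1) = A gamma(0) + B = (-0.325215)(1.232465) + (0.098854) = -0.301962.
  gamma(2) = phi_1 gamma(1) + phi_2 gamma(0) = (-0.454)(-0.301962) + (-0.396)(1.232465) = -0.350965.
Therefore gamma(2) = -0.3510 (to 4 decimal places).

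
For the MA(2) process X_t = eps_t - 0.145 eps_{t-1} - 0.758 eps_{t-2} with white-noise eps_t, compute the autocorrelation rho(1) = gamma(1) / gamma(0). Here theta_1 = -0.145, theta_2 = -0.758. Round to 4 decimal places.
\rho(1) = -0.0220

For an MA(q) process with theta_0 = 1, the autocovariance is
  gamma(k) = sigma^2 * sum_{i=0..q-k} theta_i * theta_{i+k},
and rho(k) = gamma(k) / gamma(0). Sigma^2 cancels.
  numerator   = (1)*(-0.145) + (-0.145)*(-0.758) = -0.03509.
  denominator = (1)^2 + (-0.145)^2 + (-0.758)^2 = 1.595589.
  rho(1) = -0.03509 / 1.595589 = -0.0220.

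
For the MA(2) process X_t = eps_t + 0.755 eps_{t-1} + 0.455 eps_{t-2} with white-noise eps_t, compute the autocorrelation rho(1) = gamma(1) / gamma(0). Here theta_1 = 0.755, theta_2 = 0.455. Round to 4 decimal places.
\rho(1) = 0.6182

For an MA(q) process with theta_0 = 1, the autocovariance is
  gamma(k) = sigma^2 * sum_{i=0..q-k} theta_i * theta_{i+k},
and rho(k) = gamma(k) / gamma(0). Sigma^2 cancels.
  numerator   = (1)*(0.755) + (0.755)*(0.455) = 1.098525.
  denominator = (1)^2 + (0.755)^2 + (0.455)^2 = 1.77705.
  rho(1) = 1.098525 / 1.77705 = 0.6182.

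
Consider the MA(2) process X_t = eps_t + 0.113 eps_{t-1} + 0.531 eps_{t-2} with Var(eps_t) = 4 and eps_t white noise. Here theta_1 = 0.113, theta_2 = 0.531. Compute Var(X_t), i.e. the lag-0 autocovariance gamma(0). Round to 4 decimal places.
\gamma(0) = 5.1789

For an MA(q) process X_t = eps_t + sum_i theta_i eps_{t-i} with
Var(eps_t) = sigma^2, the variance is
  gamma(0) = sigma^2 * (1 + sum_i theta_i^2).
  sum_i theta_i^2 = (0.113)^2 + (0.531)^2 = 0.012769 + 0.281961 = 0.29473.
  gamma(0) = 4 * (1 + 0.29473) = 4 * 1.29473 = 5.17892, which rounds to 5.1789.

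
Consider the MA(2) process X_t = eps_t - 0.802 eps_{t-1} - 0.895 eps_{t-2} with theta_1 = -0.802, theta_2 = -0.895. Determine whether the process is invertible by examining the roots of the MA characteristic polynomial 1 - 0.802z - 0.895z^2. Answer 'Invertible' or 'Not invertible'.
\text{Not invertible}

The MA(q) characteristic polynomial is P(z) = 1 - 0.802z - 0.895z^2.
Invertibility requires all roots to lie outside the unit circle, i.e. |z| > 1 for every root.
Set 1 + (-0.802) z + (-0.895) z^2 = 0, i.e. a z^2 + b z + c = 0 with a = -0.895, b = -0.802, c = 1.
Discriminant D = b^2 - 4ac = (-0.802)^2 - 4*(-0.895)*1 = 0.643204 - (-3.58) = 4.223204.
D >= 0, so the roots are real: z = (-b +/- sqrt(D)) / (2a) = (0.802 +/- 2.055044) / (-1.79).
  z_1 = (0.802 + 2.055044) / (-1.79) = -1.5961,   |z_1| = 1.5961.
  z_2 = (0.802 - 2.055044) / (-1.79) = 0.7,   |z_2| = 0.7.
Moduli of all roots: 1.5961, 0.7000.
All moduli strictly greater than 1? No.
Verdict: Not invertible.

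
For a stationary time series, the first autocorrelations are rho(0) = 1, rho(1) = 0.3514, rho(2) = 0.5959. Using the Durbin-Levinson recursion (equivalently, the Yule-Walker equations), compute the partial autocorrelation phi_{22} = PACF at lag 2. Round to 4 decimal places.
\phi_{22} = 0.5390

The PACF at lag k is phi_{kk}, the last component of the solution
to the Yule-Walker system G_k phi = r_k where
  (G_k)_{ij} = rho(|i - j|), (r_k)_i = rho(i), i,j = 1..k.
Equivalently, Durbin-Levinson gives phi_{kk} iteratively:
  phi_{11} = rho(1)
  phi_{kk} = [rho(k) - sum_{j=1..k-1} phi_{k-1,j} rho(k-j)]
            / [1 - sum_{j=1..k-1} phi_{k-1,j} rho(j)],
  phi_{k,j} = phi_{k-1,j} - phi_{kk} phi_{k-1,k-j},  j = 1..k-1.
Step k = 1:
  phi_11 = rho(1) = 0.3514.
Step k = 2:
  phi_22 = [rho(2) - phi_11 rho(1)] / [1 - phi_11 rho(1)] = [0.5959 - (0.3514)(0.3514)] / [1 - (0.3514)(0.3514)]
         = 0.47241804 / 0.87651804 = 0.539.
Therefore phi_{22} = 0.5390.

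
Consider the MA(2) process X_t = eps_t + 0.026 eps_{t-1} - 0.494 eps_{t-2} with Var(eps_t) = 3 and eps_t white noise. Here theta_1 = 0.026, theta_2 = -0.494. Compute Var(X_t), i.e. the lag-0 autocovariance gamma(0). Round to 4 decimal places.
\gamma(0) = 3.7341

For an MA(q) process X_t = eps_t + sum_i theta_i eps_{t-i} with
Var(eps_t) = sigma^2, the variance is
  gamma(0) = sigma^2 * (1 + sum_i theta_i^2).
  sum_i theta_i^2 = (0.026)^2 + (-0.494)^2 = 0.000676 + 0.244036 = 0.244712.
  gamma(0) = 3 * (1 + 0.244712) = 3 * 1.244712 = 3.734136, which rounds to 3.7341.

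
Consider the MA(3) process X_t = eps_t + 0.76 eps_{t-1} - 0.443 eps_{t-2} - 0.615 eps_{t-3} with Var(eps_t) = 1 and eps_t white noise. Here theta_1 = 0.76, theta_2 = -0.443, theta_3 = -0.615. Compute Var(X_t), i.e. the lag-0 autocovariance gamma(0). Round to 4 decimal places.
\gamma(0) = 2.1521

For an MA(q) process X_t = eps_t + sum_i theta_i eps_{t-i} with
Var(eps_t) = sigma^2, the variance is
  gamma(0) = sigma^2 * (1 + sum_i theta_i^2).
  sum_i theta_i^2 = (0.76)^2 + (-0.443)^2 + (-0.615)^2 = 0.5776 + 0.196249 + 0.378225 = 1.152074.
  gamma(0) = 1 * (1 + 1.152074) = 1 * 2.152074 = 2.152074, which rounds to 2.1521.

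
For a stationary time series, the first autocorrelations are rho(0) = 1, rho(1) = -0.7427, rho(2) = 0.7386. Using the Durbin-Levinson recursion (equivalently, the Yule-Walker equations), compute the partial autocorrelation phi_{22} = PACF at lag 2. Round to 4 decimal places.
\phi_{22} = 0.4170

The PACF at lag k is phi_{kk}, the last component of the solution
to the Yule-Walker system G_k phi = r_k where
  (G_k)_{ij} = rho(|i - j|), (r_k)_i = rho(i), i,j = 1..k.
Equivalently, Durbin-Levinson gives phi_{kk} iteratively:
  phi_{11} = rho(1)
  phi_{kk} = [rho(k) - sum_{j=1..k-1} phi_{k-1,j} rho(k-j)]
            / [1 - sum_{j=1..k-1} phi_{k-1,j} rho(j)],
  phi_{k,j} = phi_{k-1,j} - phi_{kk} phi_{k-1,k-j},  j = 1..k-1.
Step k = 1:
  phi_11 = rho(1) = -0.7427.
Step k = 2:
  phi_22 = [rho(2) - phi_11 rho(1)] / [1 - phi_11 rho(1)] = [0.7386 - (-0.7427)(-0.7427)] / [1 - (-0.7427)(-0.7427)]
         = 0.18699671 / 0.44839671 = 0.417.
Therefore phi_{22} = 0.4170.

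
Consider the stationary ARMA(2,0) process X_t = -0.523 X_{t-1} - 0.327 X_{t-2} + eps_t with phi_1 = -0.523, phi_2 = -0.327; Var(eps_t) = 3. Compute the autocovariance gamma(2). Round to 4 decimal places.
\gamma(2) = -0.4807

Multiply the model equation by X_{t-k} and take expectations. With theta_0 = psi_0 = 1 and psi_j the MA(infinity) weights, this gives
  gamma(k) - sum_i phi_i gamma(k-i) = c_k,
  c_k = sigma^2 * sum_{j=k..q} theta_j psi_{j-k}   (c_k = 0 for k > q),
using gamma(-m) = gamma(m).
Pure AR (q = 0): c_0 = sigma^2 = 3, c_k = 0 for k >= 1.
Equations for k = 0, 1, 2 (AR order 2, c_2 = 0):
  (E0) gamma(0) = phi_1 gamma(1) + phi_2 gamma(2) + c_0
  (E1) gamma(1) = phi_1 gamma(0) + phi_2 gamma(1) + c_1
  (E2) gamma(2) = phi_1 gamma(1) + phi_2 gamma(0)
From (E1): gamma(1) = A gamma(0) + B with
  A = phi_1 / (1 - phi_2) = -0.523 / 1.327 = -0.394122,   B = c_1 / (1 - phi_2) = 0 / 1.327 = 0.
Insert (E2) into (E0): gamma(0) (1 - phi_2^2) = phi_1 (1 + phi_2) gamma(1) + c_0.
  phi_1 (1 + phi_2) = (-0.523)(0.673) = -0.351979,   1 - phi_2^2 = 0.893071.
Replace gamma(1) by A gamma(0) + B and collect gamma(0):
  gamma(0) [0.893071 - (-0.351979)(-0.394122)] = c_0 = 3
  gamma(0) * 0.754348 = 3
  gamma(0) = 3 / 0.754348 = 3.976943.
  gamma(1) = A gamma(0) = (-0.394122)(3.976943) = -1.567401.
  gamma(2) = phi_1 gamma(1) + phi_2 gamma(0) = (-0.523)(-1.567401) + (-0.327)(3.976943) = -0.48071.
Therefore gamma(2) = -0.4807 (to 4 decimal places).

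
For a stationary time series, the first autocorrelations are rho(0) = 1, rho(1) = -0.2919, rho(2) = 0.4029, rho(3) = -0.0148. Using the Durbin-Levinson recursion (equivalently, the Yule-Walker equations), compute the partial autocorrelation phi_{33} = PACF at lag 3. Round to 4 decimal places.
\phi_{33} = 0.2030

The PACF at lag k is phi_{kk}, the last component of the solution
to the Yule-Walker system G_k phi = r_k where
  (G_k)_{ij} = rho(|i - j|), (r_k)_i = rho(i), i,j = 1..k.
Equivalently, Durbin-Levinson gives phi_{kk} iteratively:
  phi_{11} = rho(1)
  phi_{kk} = [rho(k) - sum_{j=1..k-1} phi_{k-1,j} rho(k-j)]
            / [1 - sum_{j=1..k-1} phi_{k-1,j} rho(j)],
  phi_{k,j} = phi_{k-1,j} - phi_{kk} phi_{k-1,k-j},  j = 1..k-1.
Step k = 1:
  phi_11 = rho(1) = -0.2919.
Step k = 2:
  phi_22 = [rho(2) - phi_11 rho(1)] / [1 - phi_11 rho(1)] = [0.4029 - (-0.2919)(-0.2919)] / [1 - (-0.2919)(-0.2919)]
         = 0.31769439 / 0.91479439 = 0.347285.
  Update: phi_21 = phi_11 - phi_22 phi_11 = -0.2919 - (0.347285)(-0.2919) = -0.190528.
Step k = 3:
  phi_33 = [rho(3) - phi_21 rho(2) - phi_22 rho(1)] / [1 - phi_21 rho(1) - phi_22 rho(2)]
    numerator   = -0.0148 - (-0.190528)(0.4029) - (0.347285)(-0.2919) = 0.16333603
    denominator = 1 - (-0.190528)(-0.2919) - (0.347285)(0.4029) = 0.80446389
  phi_33 = 0.16333603 / 0.80446389 = 0.203.
Therefore phi_{33} = 0.2030.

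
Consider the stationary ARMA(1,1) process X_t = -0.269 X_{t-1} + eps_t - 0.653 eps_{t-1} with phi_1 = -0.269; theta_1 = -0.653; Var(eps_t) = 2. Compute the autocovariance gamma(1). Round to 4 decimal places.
\gamma(1) = -2.3370

Multiply the model equation by X_{t-k} and take expectations. With theta_0 = psi_0 = 1 and psi_j the MA(infinity) weights, this gives
  gamma(k) - sum_i phi_i gamma(k-i) = c_k,
  c_k = sigma^2 * sum_{j=k..q} theta_j psi_{j-k}   (c_k = 0 for k > q),
using gamma(-m) = gamma(m).
psi-weights needed (psi_j = theta_j + sum_i phi_i psi_{j-i}):
  psi_1 = theta_1 + phi_1 = -0.653 + (-0.269) = -0.922
Right-hand sides:
  c_0 = sigma^2 (1 + theta_1 psi_1) = 2 * (1 + (-0.653)(-0.922)) = 2 * 1.602066 = 3.204132
  c_1 = sigma^2 theta_1 = 2 * (-0.653) = -1.306
  c_2 = 0
Equations for k = 0 and k = 1 (AR order 1):
  gamma(0) = phi_1 gamma(1) + c_0
  gamma(1) = phi_1 gamma(0) + c_1
Substituting the second into the first: gamma(0) (1 - phi_1^2) = c_0 + phi_1 c_1, so
  gamma(0) = (c_0 + phi_1 c_1) / (1 - phi_1^2) = (3.204132 + (-0.269)(-1.306)) / (1 - (-0.269)^2) = 3.555446 / 0.927639 = 3.832791.
  gamma(1) = phi_1 gamma(0) + c_1 = (-0.269)(3.832791) + (-1.306) = -2.337021.
Therefore gamma(1) = -2.3370 (to 4 decimal places).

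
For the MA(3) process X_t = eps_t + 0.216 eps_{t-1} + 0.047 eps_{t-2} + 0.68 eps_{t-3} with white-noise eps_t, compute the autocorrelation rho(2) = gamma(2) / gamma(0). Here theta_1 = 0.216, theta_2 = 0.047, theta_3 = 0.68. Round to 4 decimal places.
\rho(2) = 0.1283

For an MA(q) process with theta_0 = 1, the autocovariance is
  gamma(k) = sigma^2 * sum_{i=0..q-k} theta_i * theta_{i+k},
and rho(k) = gamma(k) / gamma(0). Sigma^2 cancels.
  numerator   = (1)*(0.047) + (0.216)*(0.68) = 0.19388.
  denominator = (1)^2 + (0.216)^2 + (0.047)^2 + (0.68)^2 = 1.511265.
  rho(2) = 0.19388 / 1.511265 = 0.1283.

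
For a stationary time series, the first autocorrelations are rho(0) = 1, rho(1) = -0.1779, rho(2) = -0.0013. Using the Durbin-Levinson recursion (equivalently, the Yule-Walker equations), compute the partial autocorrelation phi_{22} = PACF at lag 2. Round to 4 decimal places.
\phi_{22} = -0.0340

The PACF at lag k is phi_{kk}, the last component of the solution
to the Yule-Walker system G_k phi = r_k where
  (G_k)_{ij} = rho(|i - j|), (r_k)_i = rho(i), i,j = 1..k.
Equivalently, Durbin-Levinson gives phi_{kk} iteratively:
  phi_{11} = rho(1)
  phi_{kk} = [rho(k) - sum_{j=1..k-1} phi_{k-1,j} rho(k-j)]
            / [1 - sum_{j=1..k-1} phi_{k-1,j} rho(j)],
  phi_{k,j} = phi_{k-1,j} - phi_{kk} phi_{k-1,k-j},  j = 1..k-1.
Step k = 1:
  phi_11 = rho(1) = -0.1779.
Step k = 2:
  phi_22 = [rho(2) - phi_11 rho(1)] / [1 - phi_11 rho(1)] = [-0.0013 - (-0.1779)(-0.1779)] / [1 - (-0.1779)(-0.1779)]
         = -0.03294841 / 0.96835159 = -0.034.
Therefore phi_{22} = -0.0340.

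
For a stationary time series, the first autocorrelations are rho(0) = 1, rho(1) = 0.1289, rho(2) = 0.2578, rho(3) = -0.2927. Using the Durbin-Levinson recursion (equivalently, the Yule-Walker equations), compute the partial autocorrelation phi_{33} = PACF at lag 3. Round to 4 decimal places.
\phi_{33} = -0.3780

The PACF at lag k is phi_{kk}, the last component of the solution
to the Yule-Walker system G_k phi = r_k where
  (G_k)_{ij} = rho(|i - j|), (r_k)_i = rho(i), i,j = 1..k.
Equivalently, Durbin-Levinson gives phi_{kk} iteratively:
  phi_{11} = rho(1)
  phi_{kk} = [rho(k) - sum_{j=1..k-1} phi_{k-1,j} rho(k-j)]
            / [1 - sum_{j=1..k-1} phi_{k-1,j} rho(j)],
  phi_{k,j} = phi_{k-1,j} - phi_{kk} phi_{k-1,k-j},  j = 1..k-1.
Step k = 1:
  phi_11 = rho(1) = 0.1289.
Step k = 2:
  phi_22 = [rho(2) - phi_11 rho(1)] / [1 - phi_11 rho(1)] = [0.2578 - (0.1289)(0.1289)] / [1 - (0.1289)(0.1289)]
         = 0.24118479 / 0.98338479 = 0.24526.
  Update: phi_21 = phi_11 - phi_22 phi_11 = 0.1289 - (0.24526)(0.1289) = 0.097286.
Step k = 3:
  phi_33 = [rho(3) - phi_21 rho(2) - phi_22 rho(1)] / [1 - phi_21 rho(1) - phi_22 rho(2)]
    numerator   = -0.2927 - (0.097286)(0.2578) - (0.24526)(0.1289) = -0.34939433
    denominator = 1 - (0.097286)(0.1289) - (0.24526)(0.2578) = 0.92423185
  phi_33 = -0.34939433 / 0.92423185 = -0.378.
Therefore phi_{33} = -0.3780.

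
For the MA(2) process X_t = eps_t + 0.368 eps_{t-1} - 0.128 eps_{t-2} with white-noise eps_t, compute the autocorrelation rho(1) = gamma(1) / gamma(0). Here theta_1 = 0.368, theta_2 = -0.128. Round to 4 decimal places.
\rho(1) = 0.2786

For an MA(q) process with theta_0 = 1, the autocovariance is
  gamma(k) = sigma^2 * sum_{i=0..q-k} theta_i * theta_{i+k},
and rho(k) = gamma(k) / gamma(0). Sigma^2 cancels.
  numerator   = (1)*(0.368) + (0.368)*(-0.128) = 0.320896.
  denominator = (1)^2 + (0.368)^2 + (-0.128)^2 = 1.151808.
  rho(1) = 0.320896 / 1.151808 = 0.2786.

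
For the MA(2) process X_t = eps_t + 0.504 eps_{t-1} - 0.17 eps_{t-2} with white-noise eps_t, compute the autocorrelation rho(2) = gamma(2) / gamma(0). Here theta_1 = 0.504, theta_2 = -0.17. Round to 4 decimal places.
\rho(2) = -0.1325

For an MA(q) process with theta_0 = 1, the autocovariance is
  gamma(k) = sigma^2 * sum_{i=0..q-k} theta_i * theta_{i+k},
and rho(k) = gamma(k) / gamma(0). Sigma^2 cancels.
  numerator   = (1)*(-0.17) = -0.17.
  denominator = (1)^2 + (0.504)^2 + (-0.17)^2 = 1.282916.
  rho(2) = -0.17 / 1.282916 = -0.1325.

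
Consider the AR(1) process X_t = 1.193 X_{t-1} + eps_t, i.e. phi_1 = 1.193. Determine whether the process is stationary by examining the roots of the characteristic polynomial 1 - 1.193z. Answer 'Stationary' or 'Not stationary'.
\text{Not stationary}

The AR(p) characteristic polynomial is P(z) = 1 - 1.193z.
Stationarity requires all roots to lie outside the unit circle, i.e. |z| > 1 for every root.
This is linear in z: 1 + (-1.193) z = 0  =>  z = -1/(-1.193) = 0.838223,  |z| = 0.838223.
Moduli of all roots: 0.8382.
All moduli strictly greater than 1? No.
Verdict: Not stationary.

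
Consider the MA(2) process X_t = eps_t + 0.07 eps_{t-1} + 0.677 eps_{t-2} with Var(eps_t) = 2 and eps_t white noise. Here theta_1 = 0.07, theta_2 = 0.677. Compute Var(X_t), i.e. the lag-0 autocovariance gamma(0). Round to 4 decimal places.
\gamma(0) = 2.9265

For an MA(q) process X_t = eps_t + sum_i theta_i eps_{t-i} with
Var(eps_t) = sigma^2, the variance is
  gamma(0) = sigma^2 * (1 + sum_i theta_i^2).
  sum_i theta_i^2 = (0.07)^2 + (0.677)^2 = 0.0049 + 0.458329 = 0.463229.
  gamma(0) = 2 * (1 + 0.463229) = 2 * 1.463229 = 2.926458, which rounds to 2.9265.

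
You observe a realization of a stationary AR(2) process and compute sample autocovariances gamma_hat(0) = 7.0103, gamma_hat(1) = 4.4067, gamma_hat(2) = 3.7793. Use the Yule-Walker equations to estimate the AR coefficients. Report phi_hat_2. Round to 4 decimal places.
\hat\phi_{2} = 0.2380

The Yule-Walker equations for an AR(p) process read, in matrix form,
  Gamma_p phi = r_p,   with   (Gamma_p)_{ij} = gamma(|i - j|),
                       (r_p)_i = gamma(i),   i,j = 1..p.
Substitute the sample gammas (Toeplitz matrix and right-hand side of size 2):
  Gamma_p = [[7.0103, 4.4067], [4.4067, 7.0103]]
  r_p     = [4.4067, 3.7793]
Written out:
  7.0103 phi_1 + 4.4067 phi_2 = 4.4067
  4.4067 phi_1 + 7.0103 phi_2 = 3.7793
Solve by Cramer's rule:
  det = gamma(0)^2 - gamma(1)^2 = (7.0103)^2 - (4.4067)^2 = 49.14430609 - 19.41900489 = 29.7253012
  phi_hat_1 = [gamma(1) gamma(0) - gamma(1) gamma(2)] / det = [(4.4067)(7.0103) - (4.4067)(3.7793)] / 29.7253012 = 14.2380477 / 29.7253012 = 0.479
  phi_hat_2 = [gamma(0) gamma(2) - gamma(1)^2] / det = [(7.0103)(3.7793) - (4.4067)^2] / 29.7253012 = 7.0750219 / 29.7253012 = 0.238
So phi_hat = [0.4790, 0.2380].
Therefore phi_hat_2 = 0.2380.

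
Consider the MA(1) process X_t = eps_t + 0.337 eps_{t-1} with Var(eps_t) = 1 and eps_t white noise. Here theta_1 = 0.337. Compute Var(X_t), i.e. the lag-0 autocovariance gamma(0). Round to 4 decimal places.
\gamma(0) = 1.1136

For an MA(q) process X_t = eps_t + sum_i theta_i eps_{t-i} with
Var(eps_t) = sigma^2, the variance is
  gamma(0) = sigma^2 * (1 + sum_i theta_i^2).
  sum_i theta_i^2 = (0.337)^2 = 0.113569.
  gamma(0) = 1 * (1 + 0.113569) = 1 * 1.113569 = 1.113569, which rounds to 1.1136.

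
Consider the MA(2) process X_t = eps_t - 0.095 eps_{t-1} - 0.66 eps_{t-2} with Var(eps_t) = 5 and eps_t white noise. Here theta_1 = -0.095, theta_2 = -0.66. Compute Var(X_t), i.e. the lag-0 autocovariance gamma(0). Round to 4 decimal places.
\gamma(0) = 7.2231

For an MA(q) process X_t = eps_t + sum_i theta_i eps_{t-i} with
Var(eps_t) = sigma^2, the variance is
  gamma(0) = sigma^2 * (1 + sum_i theta_i^2).
  sum_i theta_i^2 = (-0.095)^2 + (-0.66)^2 = 0.009025 + 0.4356 = 0.444625.
  gamma(0) = 5 * (1 + 0.444625) = 5 * 1.444625 = 7.223125, which rounds to 7.2231.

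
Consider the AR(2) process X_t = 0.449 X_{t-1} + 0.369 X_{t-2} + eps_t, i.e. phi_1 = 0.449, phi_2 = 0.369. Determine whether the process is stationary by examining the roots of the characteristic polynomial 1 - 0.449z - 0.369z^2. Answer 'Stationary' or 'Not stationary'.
\text{Stationary}

The AR(p) characteristic polynomial is P(z) = 1 - 0.449z - 0.369z^2.
Stationarity requires all roots to lie outside the unit circle, i.e. |z| > 1 for every root.
Set 1 + (-0.449) z + (-0.369) z^2 = 0, i.e. a z^2 + b z + c = 0 with a = -0.369, b = -0.449, c = 1.
Discriminant D = b^2 - 4ac = (-0.449)^2 - 4*(-0.369)*1 = 0.201601 - (-1.476) = 1.677601.
D >= 0, so the roots are real: z = (-b +/- sqrt(D)) / (2a) = (0.449 +/- 1.295222) / (-0.738).
  z_1 = (0.449 + 1.295222) / (-0.738) = -2.3634,   |z_1| = 2.3634.
  z_2 = (0.449 - 1.295222) / (-0.738) = 1.1466,   |z_2| = 1.1466.
Moduli of all roots: 2.3634, 1.1466.
All moduli strictly greater than 1? Yes.
Verdict: Stationary.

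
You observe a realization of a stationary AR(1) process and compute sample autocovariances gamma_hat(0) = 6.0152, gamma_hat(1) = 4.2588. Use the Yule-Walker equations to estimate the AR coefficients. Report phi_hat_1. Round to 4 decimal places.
\hat\phi_{1} = 0.7080

The Yule-Walker equations for an AR(p) process read, in matrix form,
  Gamma_p phi = r_p,   with   (Gamma_p)_{ij} = gamma(|i - j|),
                       (r_p)_i = gamma(i),   i,j = 1..p.
Substitute the sample gammas (Toeplitz matrix and right-hand side of size 1):
  Gamma_p = [[6.0152]]
  r_p     = [4.2588]
With p = 1 this is the single equation gamma(0) phi_1 = gamma(1):
  phi_hat_1 = gamma(1) / gamma(0) = 4.2588 / 6.0152 = 0.7080.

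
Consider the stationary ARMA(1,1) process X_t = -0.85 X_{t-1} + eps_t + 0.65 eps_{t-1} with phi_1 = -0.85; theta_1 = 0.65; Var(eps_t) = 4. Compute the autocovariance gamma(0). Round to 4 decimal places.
\gamma(0) = 4.5766

Multiply the model equation by X_{t-k} and take expectations. With theta_0 = psi_0 = 1 and psi_j the MA(infinity) weights, this gives
  gamma(k) - sum_i phi_i gamma(k-i) = c_k,
  c_k = sigma^2 * sum_{j=k..q} theta_j psi_{j-k}   (c_k = 0 for k > q),
using gamma(-m) = gamma(m).
psi-weights needed (psi_j = theta_j + sum_i phi_i psi_{j-i}):
  psi_1 = theta_1 + phi_1 = 0.65 + (-0.85) = -0.2
Right-hand sides:
  c_0 = sigma^2 (1 + theta_1 psi_1) = 4 * (1 + (0.65)(-0.2)) = 4 * 0.87 = 3.48
  c_1 = sigma^2 theta_1 = 4 * (0.65) = 2.6
  c_2 = 0
Equations for k = 0 and k = 1 (AR order 1):
  gamma(0) = phi_1 gamma(1) + c_0
  gamma(1) = phi_1 gamma(0) + c_1
Substituting the second into the first: gamma(0) (1 - phi_1^2) = c_0 + phi_1 c_1, so
  gamma(0) = (c_0 + phi_1 c_1) / (1 - phi_1^2) = (3.48 + (-0.85)(2.6)) / (1 - (-0.85)^2) = 1.27 / 0.2775 = 4.576577.
Therefore gamma(0) = 4.5766 (to 4 decimal places).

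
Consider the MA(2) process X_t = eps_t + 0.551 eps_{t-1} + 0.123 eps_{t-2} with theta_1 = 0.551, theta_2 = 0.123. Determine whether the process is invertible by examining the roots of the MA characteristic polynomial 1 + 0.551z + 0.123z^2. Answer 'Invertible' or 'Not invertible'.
\text{Invertible}

The MA(q) characteristic polynomial is P(z) = 1 + 0.551z + 0.123z^2.
Invertibility requires all roots to lie outside the unit circle, i.e. |z| > 1 for every root.
Set 1 + (0.551) z + (0.123) z^2 = 0, i.e. a z^2 + b z + c = 0 with a = 0.123, b = 0.551, c = 1.
Discriminant D = b^2 - 4ac = (0.551)^2 - 4*(0.123)*1 = 0.303601 - (0.492) = -0.188399.
D < 0, so the roots are the complex-conjugate pair z = (-b +/- i sqrt(-D)) / (2a) = -2.2398 +/- 1.7644i.
For a conjugate pair |z|^2 = z * conj(z) = (product of roots) = c/a = 1/(0.123) = 8.130081, so |z| = sqrt(8.130081) = 2.8513 for both roots.
Moduli of all roots: 2.8513, 2.8513.
All moduli strictly greater than 1? Yes.
Verdict: Invertible.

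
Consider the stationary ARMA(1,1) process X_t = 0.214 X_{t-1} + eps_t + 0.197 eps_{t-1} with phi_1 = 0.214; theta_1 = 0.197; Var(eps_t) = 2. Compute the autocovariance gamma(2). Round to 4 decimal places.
\gamma(2) = 0.1921

Multiply the model equation by X_{t-k} and take expectations. With theta_0 = psi_0 = 1 and psi_j the MA(infinity) weights, this gives
  gamma(k) - sum_i phi_i gamma(k-i) = c_k,
  c_k = sigma^2 * sum_{j=k..q} theta_j psi_{j-k}   (c_k = 0 for k > q),
using gamma(-m) = gamma(m).
psi-weights needed (psi_j = theta_j + sum_i phi_i psi_{j-i}):
  psi_1 = theta_1 + phi_1 = 0.197 + (0.214) = 0.411
Right-hand sides:
  c_0 = sigma^2 (1 + theta_1 psi_1) = 2 * (1 + (0.197)(0.411)) = 2 * 1.080967 = 2.161934
  c_1 = sigma^2 theta_1 = 2 * (0.197) = 0.394
  c_2 = 0
Equations for k = 0 and k = 1 (AR order 1):
  gamma(0) = phi_1 gamma(1) + c_0
  gamma(1) = phi_1 gamma(0) + c_1
Substituting the second into the first: gamma(0) (1 - phi_1^2) = c_0 + phi_1 c_1, so
  gamma(0) = (c_0 + phi_1 c_1) / (1 - phi_1^2) = (2.161934 + (0.214)(0.394)) / (1 - (0.214)^2) = 2.24625 / 0.954204 = 2.354056.
  gamma(1) = phi_1 gamma(0) + c_1 = (0.214)(2.354056) + (0.394) = 0.897768.
For k = 2 (> q): gamma(2) = phi_1 gamma(1) = (0.214)(0.897768) = 0.192122.
Therefore gamma(2) = 0.1921 (to 4 decimal places).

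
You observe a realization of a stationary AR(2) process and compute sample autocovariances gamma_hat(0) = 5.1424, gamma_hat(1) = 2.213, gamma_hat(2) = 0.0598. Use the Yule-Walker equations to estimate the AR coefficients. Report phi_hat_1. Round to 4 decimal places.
\hat\phi_{1} = 0.5220

The Yule-Walker equations for an AR(p) process read, in matrix form,
  Gamma_p phi = r_p,   with   (Gamma_p)_{ij} = gamma(|i - j|),
                       (r_p)_i = gamma(i),   i,j = 1..p.
Substitute the sample gammas (Toeplitz matrix and right-hand side of size 2):
  Gamma_p = [[5.1424, 2.213], [2.213, 5.1424]]
  r_p     = [2.213, 0.0598]
Written out:
  5.1424 phi_1 + 2.213 phi_2 = 2.213
  2.213 phi_1 + 5.1424 phi_2 = 0.0598
Solve by Cramer's rule:
  det = gamma(0)^2 - gamma(1)^2 = (5.1424)^2 - (2.213)^2 = 26.44427776 - 4.897369 = 21.54690876
  phi_hat_1 = [gamma(1) gamma(0) - gamma(1) gamma(2)] / det = [(2.213)(5.1424) - (2.213)(0.0598)] / 21.54690876 = 11.2477938 / 21.54690876 = 0.522
  phi_hat_2 = [gamma(0) gamma(2) - gamma(1)^2] / det = [(5.1424)(0.0598) - (2.213)^2] / 21.54690876 = -4.58985348 / 21.54690876 = -0.213
So phi_hat = [0.5220, -0.2130].
Therefore phi_hat_1 = 0.5220.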